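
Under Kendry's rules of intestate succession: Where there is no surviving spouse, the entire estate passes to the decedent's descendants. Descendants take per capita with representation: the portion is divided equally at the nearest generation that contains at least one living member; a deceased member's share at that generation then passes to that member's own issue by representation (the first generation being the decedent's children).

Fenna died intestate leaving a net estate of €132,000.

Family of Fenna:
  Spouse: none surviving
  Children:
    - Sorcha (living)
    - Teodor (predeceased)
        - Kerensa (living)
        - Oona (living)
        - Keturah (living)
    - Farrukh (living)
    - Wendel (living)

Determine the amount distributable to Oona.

Oona receives €11,000.

The entire €132,000 passes to the descendants.
That amount (€132,000) is divided into 4 shares of €33,000: Sorcha, Farrukh, and Wendel each take €33,000; Teodor's €33,000 share passes to Teodor's issue.
Teodor's share (€33,000) is divided into 3 shares of €11,000: Kerensa, Oona, and Keturah each take €11,000.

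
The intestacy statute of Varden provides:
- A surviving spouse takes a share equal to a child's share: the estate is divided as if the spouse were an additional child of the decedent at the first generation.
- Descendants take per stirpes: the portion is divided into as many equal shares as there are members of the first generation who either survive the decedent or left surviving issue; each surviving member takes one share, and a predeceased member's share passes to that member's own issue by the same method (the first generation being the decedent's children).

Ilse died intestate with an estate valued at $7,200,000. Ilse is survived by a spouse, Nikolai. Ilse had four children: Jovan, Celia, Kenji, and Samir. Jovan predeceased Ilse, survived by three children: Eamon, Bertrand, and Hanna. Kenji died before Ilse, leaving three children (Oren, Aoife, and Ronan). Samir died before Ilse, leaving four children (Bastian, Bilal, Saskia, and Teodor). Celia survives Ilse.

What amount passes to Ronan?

Ronan receives $480,000.

The spouse counts as an additional share at the children's level, so there are 5 primary shares of $1,440,000. Nikolai takes one such share ($1,440,000).
The children's combined portion ($5,760,000) is divided into 4 shares of $1,440,000: Celia takes $1,440,000; Jovan's $1,440,000 share passes to Jovan's issue; Kenji's $1,440,000 share passes to Kenji's issue; Samir's $1,440,000 share passes to Samir's issue.
Jovan's share ($1,440,000) is divided into 3 shares of $480,000: Eamon, Bertrand, and Hanna each take $480,000.
Kenji's share ($1,440,000) is divided into 3 shares of $480,000: Oren, Aoife, and Ronan each take $480,000.
Samir's share ($1,440,000) is divided into 4 shares of $360,000: Bastian, Bilal, Saskia, and Teodor each take $360,000.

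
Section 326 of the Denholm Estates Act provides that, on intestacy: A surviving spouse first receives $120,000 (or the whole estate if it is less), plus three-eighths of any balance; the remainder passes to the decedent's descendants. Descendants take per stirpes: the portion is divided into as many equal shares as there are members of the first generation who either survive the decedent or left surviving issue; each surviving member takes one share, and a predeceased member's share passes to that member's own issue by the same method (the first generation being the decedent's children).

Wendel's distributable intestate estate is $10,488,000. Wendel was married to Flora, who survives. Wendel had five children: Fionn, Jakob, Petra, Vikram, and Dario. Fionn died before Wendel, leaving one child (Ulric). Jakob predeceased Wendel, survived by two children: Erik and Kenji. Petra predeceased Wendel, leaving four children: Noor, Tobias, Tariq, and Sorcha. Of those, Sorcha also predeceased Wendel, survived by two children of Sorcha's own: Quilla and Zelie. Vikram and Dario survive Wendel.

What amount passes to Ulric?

Flora first takes $120,000, leaving a balance of $10,368,000. Flora then takes three-eighths of the balance ($3,888,000), for a total of $4,008,000. The remaining $6,480,000 passes to the descendants.
The descendants' portion ($6,480,000) is divided into 5 shares of $1,296,000: Vikram and Dario each take $1,296,000; Fionn's $1,296,000 share passes to Fionn's issue; Jakob's $1,296,000 share passes to Jakob's issue; Petra's $1,296,000 share passes to Petra's issue.
Fionn's share ($1,296,000) passes entirely to Ulric.
Jakob's share ($1,296,000) is divided into 2 shares of $648,000: Erik and Kenji each take $648,000.
Petra's share ($1,296,000) is divided into 4 shares of $324,000: Noor, Tobias, and Tariq each take $324,000; Sorcha's $324,000 share passes to Sorcha's issue.
Sorcha's share ($324,000) is divided into 2 shares of $162,000: Quilla and Zelie each take $162,000.

Ulric receives $1,296,000.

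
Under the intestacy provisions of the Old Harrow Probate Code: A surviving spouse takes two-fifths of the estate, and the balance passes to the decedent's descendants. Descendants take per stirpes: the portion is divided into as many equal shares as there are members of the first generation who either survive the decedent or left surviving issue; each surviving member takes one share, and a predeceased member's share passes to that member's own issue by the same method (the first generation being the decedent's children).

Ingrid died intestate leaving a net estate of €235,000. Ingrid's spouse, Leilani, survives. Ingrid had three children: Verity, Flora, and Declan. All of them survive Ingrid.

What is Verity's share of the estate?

Verity receives €47,000.

Leilani takes two-fifths of €235,000 = €94,000. The remaining €141,000 passes to the descendants.
The descendants' portion (€141,000) is divided into 3 shares of €47,000: Verity, Flora, and Declan each take €47,000.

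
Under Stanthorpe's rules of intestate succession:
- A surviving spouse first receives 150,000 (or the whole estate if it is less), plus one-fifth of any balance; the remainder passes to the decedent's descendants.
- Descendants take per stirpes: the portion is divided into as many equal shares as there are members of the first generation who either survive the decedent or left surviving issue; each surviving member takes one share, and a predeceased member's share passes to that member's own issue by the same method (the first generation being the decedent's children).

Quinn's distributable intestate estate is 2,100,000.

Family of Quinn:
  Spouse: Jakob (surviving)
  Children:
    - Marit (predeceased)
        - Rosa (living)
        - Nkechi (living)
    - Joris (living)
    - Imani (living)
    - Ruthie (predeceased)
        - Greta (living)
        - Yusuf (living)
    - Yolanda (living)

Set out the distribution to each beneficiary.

Jakob: 540,000; Rosa: 156,000; Nkechi: 156,000; Joris: 312,000; Imani: 312,000; Greta: 156,000; Yusuf: 156,000; Yolanda: 312,000

Jakob first takes 150,000, leaving a balance of 1,950,000. Jakob then takes one-fifth of the balance (390,000), for a total of 540,000. The remaining 1,560,000 passes to the descendants.
The descendants' portion (1,560,000) is divided into 5 shares of 312,000: Joris, Imani, and Yolanda each take 312,000; Marit's 312,000 share passes to Marit's issue; Ruthie's 312,000 share passes to Ruthie's issue.
Marit's share (312,000) is divided into 2 shares of 156,000: Rosa and Nkechi each take 156,000.
Ruthie's share (312,000) is divided into 2 shares of 156,000: Greta and Yusuf each take 156,000.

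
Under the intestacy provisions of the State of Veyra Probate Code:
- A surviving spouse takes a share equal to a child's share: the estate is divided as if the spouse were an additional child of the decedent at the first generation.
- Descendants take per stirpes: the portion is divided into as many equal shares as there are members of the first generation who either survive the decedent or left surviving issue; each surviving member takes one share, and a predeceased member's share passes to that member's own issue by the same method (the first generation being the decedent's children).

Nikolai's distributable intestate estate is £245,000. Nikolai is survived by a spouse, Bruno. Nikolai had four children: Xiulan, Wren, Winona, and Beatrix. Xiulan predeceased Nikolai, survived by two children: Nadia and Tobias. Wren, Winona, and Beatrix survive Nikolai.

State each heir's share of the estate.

Bruno: £49,000; Nadia: £24,500; Tobias: £24,500; Wren: £49,000; Winona: £49,000; Beatrix: £49,000

The spouse counts as an additional share at the children's level, so there are 5 primary shares of £49,000. Bruno takes one such share (£49,000).
The children's combined portion (£196,000) is divided into 4 shares of £49,000: Wren, Winona, and Beatrix each take £49,000; Xiulan's £49,000 share passes to Xiulan's issue.
Xiulan's share (£49,000) is divided into 2 shares of £24,500: Nadia and Tobias each take £24,500.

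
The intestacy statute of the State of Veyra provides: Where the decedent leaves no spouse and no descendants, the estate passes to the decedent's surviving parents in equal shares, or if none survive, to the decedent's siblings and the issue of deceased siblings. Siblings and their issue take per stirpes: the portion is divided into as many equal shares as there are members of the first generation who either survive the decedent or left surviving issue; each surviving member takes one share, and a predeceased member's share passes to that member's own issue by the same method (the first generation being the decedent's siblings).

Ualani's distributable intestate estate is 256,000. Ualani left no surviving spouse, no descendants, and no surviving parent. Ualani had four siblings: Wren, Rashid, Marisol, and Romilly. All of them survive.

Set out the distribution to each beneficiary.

Wren: 64,000; Rashid: 64,000; Marisol: 64,000; Romilly: 64,000

The entire 256,000 passes to the siblings and their issue.
That amount (256,000) is divided into 4 shares of 64,000: Wren, Rashid, Marisol, and Romilly each take 64,000.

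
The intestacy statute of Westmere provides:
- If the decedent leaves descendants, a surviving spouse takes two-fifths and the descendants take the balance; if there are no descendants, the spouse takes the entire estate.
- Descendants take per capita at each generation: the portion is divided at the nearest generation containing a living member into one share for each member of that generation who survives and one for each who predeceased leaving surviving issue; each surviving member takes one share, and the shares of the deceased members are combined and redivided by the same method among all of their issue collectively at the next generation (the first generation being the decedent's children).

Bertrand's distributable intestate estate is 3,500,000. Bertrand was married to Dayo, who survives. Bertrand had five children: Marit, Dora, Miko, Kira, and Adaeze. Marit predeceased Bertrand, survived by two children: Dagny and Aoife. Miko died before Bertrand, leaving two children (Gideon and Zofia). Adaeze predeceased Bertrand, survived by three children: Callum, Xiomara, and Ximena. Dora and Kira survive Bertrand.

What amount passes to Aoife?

Dayo takes two-fifths of 3,500,000 = 1,400,000. The remaining 2,100,000 passes to the descendants.
The descendants' portion (2,100,000) is divided at the children's generation into 5 shares of 420,000. Dora and Kira each take 420,000. The 3 shares of the deceased (Marit, Miko, and Adaeze) are combined into a pool of 1,260,000.
That pool (1,260,000) is divided at the grandchildren's generation equally among Dagny, Aoife, Gideon, Zofia, Callum, Xiomara, and Ximena: 180,000 each.

Aoife receives 180,000.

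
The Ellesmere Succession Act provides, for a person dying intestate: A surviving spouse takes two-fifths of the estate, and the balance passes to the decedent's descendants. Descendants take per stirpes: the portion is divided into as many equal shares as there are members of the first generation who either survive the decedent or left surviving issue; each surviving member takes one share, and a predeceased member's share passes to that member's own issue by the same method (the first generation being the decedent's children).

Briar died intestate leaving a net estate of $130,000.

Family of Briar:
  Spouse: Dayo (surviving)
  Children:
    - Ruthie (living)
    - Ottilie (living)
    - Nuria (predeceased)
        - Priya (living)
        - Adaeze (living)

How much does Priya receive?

Priya receives $13,000.

Dayo takes two-fifths of $130,000 = $52,000. The remaining $78,000 passes to the descendants.
The descendants' portion ($78,000) is divided into 3 shares of $26,000: Ruthie and Ottilie each take $26,000; Nuria's $26,000 share passes to Nuria's issue.
Nuria's share ($26,000) is divided into 2 shares of $13,000: Priya and Adaeze each take $13,000.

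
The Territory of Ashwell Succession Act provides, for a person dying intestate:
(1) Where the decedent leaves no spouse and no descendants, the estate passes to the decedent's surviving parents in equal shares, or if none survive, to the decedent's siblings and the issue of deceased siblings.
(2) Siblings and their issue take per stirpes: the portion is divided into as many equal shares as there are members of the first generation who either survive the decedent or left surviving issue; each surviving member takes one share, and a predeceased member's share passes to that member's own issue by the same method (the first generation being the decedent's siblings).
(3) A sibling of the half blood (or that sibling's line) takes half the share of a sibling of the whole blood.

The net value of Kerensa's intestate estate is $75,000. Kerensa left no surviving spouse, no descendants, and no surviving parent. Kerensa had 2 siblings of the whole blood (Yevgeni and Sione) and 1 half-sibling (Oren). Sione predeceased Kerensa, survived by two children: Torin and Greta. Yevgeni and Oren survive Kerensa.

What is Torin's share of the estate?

Torin receives $15,000.

The entire $75,000 passes to the siblings and their issue.
Counting each half-blood sibling's line as half a unit, there are 5/2 units in $75,000, so one unit is $30,000. Whole-blood lines (Yevgeni and Sione) take $30,000 each; half-blood lines (Oren) take $15,000 each.
Sione's share ($30,000) is divided into 2 shares of $15,000: Torin and Greta each take $15,000.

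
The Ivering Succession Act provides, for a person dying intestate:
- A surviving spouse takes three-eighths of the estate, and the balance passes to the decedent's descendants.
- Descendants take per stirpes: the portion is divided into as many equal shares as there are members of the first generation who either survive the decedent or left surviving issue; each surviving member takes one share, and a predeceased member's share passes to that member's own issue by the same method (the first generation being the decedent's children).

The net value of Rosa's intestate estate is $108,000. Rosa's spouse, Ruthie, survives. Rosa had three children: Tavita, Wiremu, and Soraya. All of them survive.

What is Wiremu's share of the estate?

Ruthie takes three-eighths of $108,000 = $40,500. The remaining $67,500 passes to the descendants.
The descendants' portion ($67,500) is divided into 3 shares of $22,500: Tavita, Wiremu, and Soraya each take $22,500.

Wiremu receives $22,500.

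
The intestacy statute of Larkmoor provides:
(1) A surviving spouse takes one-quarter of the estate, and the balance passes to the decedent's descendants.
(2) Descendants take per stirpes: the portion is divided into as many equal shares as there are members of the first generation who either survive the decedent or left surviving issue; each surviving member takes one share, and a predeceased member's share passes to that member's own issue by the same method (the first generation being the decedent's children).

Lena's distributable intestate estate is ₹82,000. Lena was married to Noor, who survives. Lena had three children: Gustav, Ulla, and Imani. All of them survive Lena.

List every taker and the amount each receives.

Noor takes one-quarter of ₹82,000 = ₹20,500. The remaining ₹61,500 passes to the descendants.
The descendants' portion (₹61,500) is divided into 3 shares of ₹20,500: Gustav, Ulla, and Imani each take ₹20,500.

Noor: ₹20,500; Gustav: ₹20,500; Ulla: ₹20,500; Imani: ₹20,500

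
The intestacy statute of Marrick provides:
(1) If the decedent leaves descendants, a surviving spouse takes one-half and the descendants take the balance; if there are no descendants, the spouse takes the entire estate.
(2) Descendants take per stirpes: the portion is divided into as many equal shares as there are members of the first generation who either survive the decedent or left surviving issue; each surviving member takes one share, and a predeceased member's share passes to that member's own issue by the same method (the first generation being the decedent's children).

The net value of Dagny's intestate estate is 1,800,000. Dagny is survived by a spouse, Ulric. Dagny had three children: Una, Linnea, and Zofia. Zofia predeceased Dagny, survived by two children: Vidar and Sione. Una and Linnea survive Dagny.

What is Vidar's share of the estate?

Vidar receives 150,000.

Ulric takes one-half of 1,800,000 = 900,000. The remaining 900,000 passes to the descendants.
The descendants' portion (900,000) is divided into 3 shares of 300,000: Una and Linnea each take 300,000; Zofia's 300,000 share passes to Zofia's issue.
Zofia's share (300,000) is divided into 2 shares of 150,000: Vidar and Sione each take 150,000.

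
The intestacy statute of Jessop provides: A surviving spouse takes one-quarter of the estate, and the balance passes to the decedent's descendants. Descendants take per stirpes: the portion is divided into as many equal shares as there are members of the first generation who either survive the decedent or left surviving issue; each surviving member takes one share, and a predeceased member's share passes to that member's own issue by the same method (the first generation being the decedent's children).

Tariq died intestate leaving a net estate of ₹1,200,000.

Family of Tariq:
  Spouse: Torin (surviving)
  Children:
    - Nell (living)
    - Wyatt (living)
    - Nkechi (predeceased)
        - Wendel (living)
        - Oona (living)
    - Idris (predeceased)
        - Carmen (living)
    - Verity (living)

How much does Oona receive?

Oona receives ₹90,000.

Torin takes one-quarter of ₹1,200,000 = ₹300,000. The remaining ₹900,000 passes to the descendants.
The descendants' portion (₹900,000) is divided into 5 shares of ₹180,000: Nell, Wyatt, and Verity each take ₹180,000; Nkechi's ₹180,000 share passes to Nkechi's issue; Idris's ₹180,000 share passes to Idris's issue.
Nkechi's share (₹180,000) is divided into 2 shares of ₹90,000: Wendel and Oona each take ₹90,000.
Idris's share (₹180,000) passes entirely to Carmen.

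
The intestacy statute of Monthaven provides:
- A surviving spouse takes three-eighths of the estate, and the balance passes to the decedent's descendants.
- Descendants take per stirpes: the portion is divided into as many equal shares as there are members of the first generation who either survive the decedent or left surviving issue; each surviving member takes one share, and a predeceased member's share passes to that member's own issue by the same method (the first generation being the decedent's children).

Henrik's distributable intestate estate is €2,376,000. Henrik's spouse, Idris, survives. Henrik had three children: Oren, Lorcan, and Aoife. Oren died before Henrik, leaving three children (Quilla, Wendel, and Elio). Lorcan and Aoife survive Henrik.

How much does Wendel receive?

Idris takes three-eighths of €2,376,000 = €891,000. The remaining €1,485,000 passes to the descendants.
The descendants' portion (€1,485,000) is divided into 3 shares of €495,000: Lorcan and Aoife each take €495,000; Oren's €495,000 share passes to Oren's issue.
Oren's share (€495,000) is divided into 3 shares of €165,000: Quilla, Wendel, and Elio each take €165,000.

Wendel receives €165,000.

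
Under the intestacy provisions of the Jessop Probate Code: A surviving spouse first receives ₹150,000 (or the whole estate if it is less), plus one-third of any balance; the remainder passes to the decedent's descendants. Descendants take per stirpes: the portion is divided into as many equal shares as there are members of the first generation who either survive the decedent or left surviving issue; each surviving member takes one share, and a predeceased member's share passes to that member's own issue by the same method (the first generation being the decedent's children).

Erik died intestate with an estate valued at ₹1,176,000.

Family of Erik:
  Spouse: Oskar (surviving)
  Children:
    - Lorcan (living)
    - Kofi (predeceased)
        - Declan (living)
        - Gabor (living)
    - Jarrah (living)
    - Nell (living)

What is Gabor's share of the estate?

Gabor receives ₹85,500.

Oskar first takes ₹150,000, leaving a balance of ₹1,026,000. Oskar then takes one-third of the balance (₹342,000), for a total of ₹492,000. The remaining ₹684,000 passes to the descendants.
The descendants' portion (₹684,000) is divided into 4 shares of ₹171,000: Lorcan, Jarrah, and Nell each take ₹171,000; Kofi's ₹171,000 share passes to Kofi's issue.
Kofi's share (₹171,000) is divided into 2 shares of ₹85,500: Declan and Gabor each take ₹85,500.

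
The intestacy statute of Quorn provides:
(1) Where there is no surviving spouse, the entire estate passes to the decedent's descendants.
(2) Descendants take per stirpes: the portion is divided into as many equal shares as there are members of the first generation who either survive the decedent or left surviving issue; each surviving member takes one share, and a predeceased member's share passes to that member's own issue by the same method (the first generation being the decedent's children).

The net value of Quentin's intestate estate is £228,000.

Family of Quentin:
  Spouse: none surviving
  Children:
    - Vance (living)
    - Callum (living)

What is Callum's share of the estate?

Callum receives £114,000.

The entire £228,000 passes to the descendants.
That amount (£228,000) is divided into 2 shares of £114,000: Vance and Callum each take £114,000.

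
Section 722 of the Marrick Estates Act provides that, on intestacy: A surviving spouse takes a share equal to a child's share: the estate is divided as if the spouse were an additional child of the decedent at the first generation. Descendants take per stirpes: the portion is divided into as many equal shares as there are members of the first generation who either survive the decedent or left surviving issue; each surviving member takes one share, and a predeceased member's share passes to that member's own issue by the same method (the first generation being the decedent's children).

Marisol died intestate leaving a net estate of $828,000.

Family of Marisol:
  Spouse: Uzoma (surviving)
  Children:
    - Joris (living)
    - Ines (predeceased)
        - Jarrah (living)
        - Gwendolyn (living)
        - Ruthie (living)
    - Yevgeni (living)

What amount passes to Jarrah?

The spouse counts as an additional share at the children's level, so there are 4 primary shares of $207,000. Uzoma takes one such share ($207,000).
The children's combined portion ($621,000) is divided into 3 shares of $207,000: Joris and Yevgeni each take $207,000; Ines's $207,000 share passes to Ines's issue.
Ines's share ($207,000) is divided into 3 shares of $69,000: Jarrah, Gwendolyn, and Ruthie each take $69,000.

Jarrah receives $69,000.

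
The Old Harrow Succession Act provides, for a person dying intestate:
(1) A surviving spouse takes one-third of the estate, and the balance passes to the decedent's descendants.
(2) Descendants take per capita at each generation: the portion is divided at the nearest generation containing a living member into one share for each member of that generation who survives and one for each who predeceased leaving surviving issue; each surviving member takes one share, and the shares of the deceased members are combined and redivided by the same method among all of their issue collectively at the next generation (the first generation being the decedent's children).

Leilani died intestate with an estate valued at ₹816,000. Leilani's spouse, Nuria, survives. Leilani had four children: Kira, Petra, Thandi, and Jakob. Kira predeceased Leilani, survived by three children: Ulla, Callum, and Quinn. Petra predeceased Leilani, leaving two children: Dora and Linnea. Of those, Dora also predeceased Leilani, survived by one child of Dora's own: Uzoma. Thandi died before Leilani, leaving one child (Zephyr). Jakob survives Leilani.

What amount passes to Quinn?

Nuria takes one-third of ₹816,000 = ₹272,000. The remaining ₹544,000 passes to the descendants.
The descendants' portion (₹544,000) is divided at the children's generation into 4 shares of ₹136,000. Jakob takes ₹136,000. The 3 shares of the deceased (Kira, Petra, and Thandi) are combined into a pool of ₹408,000.
That pool (₹408,000) is divided at the grandchildren's generation into 6 shares of ₹68,000. Ulla, Callum, Quinn, Linnea, and Zephyr each take ₹68,000. The remaining share for the deceased Dora (₹68,000) is carried to the next generation.
That pool (₹68,000) passes entirely to Uzoma, the sole taker at the great-grandchildren's generation.

Quinn receives ₹68,000.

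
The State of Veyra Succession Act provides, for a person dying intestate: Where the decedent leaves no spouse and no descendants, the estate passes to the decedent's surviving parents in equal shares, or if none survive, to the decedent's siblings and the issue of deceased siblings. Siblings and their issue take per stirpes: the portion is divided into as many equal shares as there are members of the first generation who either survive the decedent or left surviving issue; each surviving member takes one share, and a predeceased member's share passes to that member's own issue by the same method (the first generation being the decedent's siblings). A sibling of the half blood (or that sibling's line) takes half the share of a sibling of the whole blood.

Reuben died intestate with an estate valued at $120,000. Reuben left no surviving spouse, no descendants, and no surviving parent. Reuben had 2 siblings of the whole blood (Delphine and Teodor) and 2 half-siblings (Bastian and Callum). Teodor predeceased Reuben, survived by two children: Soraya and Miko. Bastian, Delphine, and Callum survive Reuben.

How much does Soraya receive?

The entire $120,000 passes to the siblings and their issue.
Counting each half-blood sibling's line as half a unit, there are 3 units in $120,000, so one unit is $40,000. Whole-blood lines (Delphine and Teodor) take $40,000 each; half-blood lines (Bastian and Callum) take $20,000 each.
Teodor's share ($40,000) is divided into 2 shares of $20,000: Soraya and Miko each take $20,000.

Soraya receives $20,000.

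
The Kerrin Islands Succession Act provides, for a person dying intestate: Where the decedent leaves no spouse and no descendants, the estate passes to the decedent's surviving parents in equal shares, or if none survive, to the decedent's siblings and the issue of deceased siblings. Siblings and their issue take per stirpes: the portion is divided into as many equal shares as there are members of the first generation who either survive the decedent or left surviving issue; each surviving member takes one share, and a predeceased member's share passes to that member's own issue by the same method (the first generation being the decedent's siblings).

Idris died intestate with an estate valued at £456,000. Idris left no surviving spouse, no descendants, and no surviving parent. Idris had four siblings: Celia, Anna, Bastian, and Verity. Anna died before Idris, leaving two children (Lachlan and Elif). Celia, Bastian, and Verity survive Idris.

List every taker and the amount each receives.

Celia: £114,000; Lachlan: £57,000; Elif: £57,000; Bastian: £114,000; Verity: £114,000

The entire £456,000 passes to the siblings and their issue.
That amount (£456,000) is divided into 4 shares of £114,000: Celia, Bastian, and Verity each take £114,000; Anna's £114,000 share passes to Anna's issue.
Anna's share (£114,000) is divided into 2 shares of £57,000: Lachlan and Elif each take £57,000.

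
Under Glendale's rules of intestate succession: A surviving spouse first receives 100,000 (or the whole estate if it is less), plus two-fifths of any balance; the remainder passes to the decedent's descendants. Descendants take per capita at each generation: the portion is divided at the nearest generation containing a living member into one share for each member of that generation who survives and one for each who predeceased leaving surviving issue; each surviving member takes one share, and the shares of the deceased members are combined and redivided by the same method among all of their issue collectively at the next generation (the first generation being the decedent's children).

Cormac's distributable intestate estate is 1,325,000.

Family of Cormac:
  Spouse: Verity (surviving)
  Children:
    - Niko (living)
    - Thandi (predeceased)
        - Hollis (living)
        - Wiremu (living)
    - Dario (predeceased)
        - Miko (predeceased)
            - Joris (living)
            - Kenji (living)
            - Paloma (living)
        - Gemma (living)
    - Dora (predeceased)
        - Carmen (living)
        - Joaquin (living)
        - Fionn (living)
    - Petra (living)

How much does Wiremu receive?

Wiremu receives 63,000.

Verity first takes 100,000, leaving a balance of 1,225,000. Verity then takes two-fifths of the balance (490,000), for a total of 590,000. The remaining 735,000 passes to the descendants.
The descendants' portion (735,000) is divided at the children's generation into 5 shares of 147,000. Niko and Petra each take 147,000. The 3 shares of the deceased (Thandi, Dario, and Dora) are combined into a pool of 441,000.
That pool (441,000) is divided at the grandchildren's generation into 7 shares of 63,000. Hollis, Wiremu, Gemma, Carmen, Joaquin, and Fionn each take 63,000. The remaining share for the deceased Miko (63,000) is carried to the next generation.
That pool (63,000) is divided at the great-grandchildren's generation equally among Joris, Kenji, and Paloma: 21,000 each.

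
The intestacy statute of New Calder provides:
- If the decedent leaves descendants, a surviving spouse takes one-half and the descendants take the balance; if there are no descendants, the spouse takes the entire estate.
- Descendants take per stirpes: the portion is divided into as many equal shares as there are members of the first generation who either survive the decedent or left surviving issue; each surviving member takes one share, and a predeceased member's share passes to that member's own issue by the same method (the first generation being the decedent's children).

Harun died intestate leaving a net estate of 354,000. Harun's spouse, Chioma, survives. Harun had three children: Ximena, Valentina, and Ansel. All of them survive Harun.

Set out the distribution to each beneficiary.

Chioma takes one-half of 354,000 = 177,000. The remaining 177,000 passes to the descendants.
The descendants' portion (177,000) is divided into 3 shares of 59,000: Ximena, Valentina, and Ansel each take 59,000.

Chioma: 177,000; Ximena: 59,000; Valentina: 59,000; Ansel: 59,000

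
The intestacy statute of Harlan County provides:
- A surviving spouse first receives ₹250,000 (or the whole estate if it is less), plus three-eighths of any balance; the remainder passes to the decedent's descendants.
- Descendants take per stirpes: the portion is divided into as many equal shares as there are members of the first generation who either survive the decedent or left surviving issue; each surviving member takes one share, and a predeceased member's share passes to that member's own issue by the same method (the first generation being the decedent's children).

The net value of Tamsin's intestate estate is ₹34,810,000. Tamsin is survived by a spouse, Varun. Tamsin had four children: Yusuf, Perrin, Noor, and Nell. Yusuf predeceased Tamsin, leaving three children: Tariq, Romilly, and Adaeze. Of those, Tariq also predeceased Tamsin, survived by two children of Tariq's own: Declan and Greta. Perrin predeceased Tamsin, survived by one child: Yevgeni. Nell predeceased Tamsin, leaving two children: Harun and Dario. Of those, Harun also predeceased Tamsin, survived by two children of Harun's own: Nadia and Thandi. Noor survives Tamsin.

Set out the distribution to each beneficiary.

Varun first takes ₹250,000, leaving a balance of ₹34,560,000. Varun then takes three-eighths of the balance (₹12,960,000), for a total of ₹13,210,000. The remaining ₹21,600,000 passes to the descendants.
The descendants' portion (₹21,600,000) is divided into 4 shares of ₹5,400,000: Noor takes ₹5,400,000; Yusuf's ₹5,400,000 share passes to Yusuf's issue; Perrin's ₹5,400,000 share passes to Perrin's issue; Nell's ₹5,400,000 share passes to Nell's issue.
Yusuf's share (₹5,400,000) is divided into 3 shares of ₹1,800,000: Romilly and Adaeze each take ₹1,800,000; Tariq's ₹1,800,000 share passes to Tariq's issue.
Tariq's share (₹1,800,000) is divided into 2 shares of ₹900,000: Declan and Greta each take ₹900,000.
Perrin's share (₹5,400,000) passes entirely to Yevgeni.
Nell's share (₹5,400,000) is divided into 2 shares of ₹2,700,000: Dario takes ₹2,700,000; Harun's ₹2,700,000 share passes to Harun's issue.
Harun's share (₹2,700,000) is divided into 2 shares of ₹1,350,000: Nadia and Thandi each take ₹1,350,000.

Varun: ₹13,210,000; Declan: ₹900,000; Greta: ₹900,000; Romilly: ₹1,800,000; Adaeze: ₹1,800,000; Yevgeni: ₹5,400,000; Noor: ₹5,400,000; Nadia: ₹1,350,000; Thandi: ₹1,350,000; Dario: ₹2,700,000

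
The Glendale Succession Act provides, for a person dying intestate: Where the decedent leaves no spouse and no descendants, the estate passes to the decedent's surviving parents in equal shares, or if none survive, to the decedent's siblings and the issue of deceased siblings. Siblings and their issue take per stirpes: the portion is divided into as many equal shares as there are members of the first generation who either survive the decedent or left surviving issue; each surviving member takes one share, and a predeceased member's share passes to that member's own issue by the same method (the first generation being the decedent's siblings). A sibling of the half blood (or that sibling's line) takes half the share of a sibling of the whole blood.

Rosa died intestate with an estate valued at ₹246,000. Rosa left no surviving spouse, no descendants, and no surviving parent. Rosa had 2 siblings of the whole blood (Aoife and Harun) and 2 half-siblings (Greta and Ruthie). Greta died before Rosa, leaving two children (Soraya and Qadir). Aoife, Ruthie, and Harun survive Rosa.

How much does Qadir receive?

Qadir receives ₹20,500.

The entire ₹246,000 passes to the siblings and their issue.
Counting each half-blood sibling's line as half a unit, there are 3 units in ₹246,000, so one unit is ₹82,000. Whole-blood lines (Aoife and Harun) take ₹82,000 each; half-blood lines (Greta and Ruthie) take ₹41,000 each.
Greta's share (₹41,000) is divided into 2 shares of ₹20,500: Soraya and Qadir each take ₹20,500.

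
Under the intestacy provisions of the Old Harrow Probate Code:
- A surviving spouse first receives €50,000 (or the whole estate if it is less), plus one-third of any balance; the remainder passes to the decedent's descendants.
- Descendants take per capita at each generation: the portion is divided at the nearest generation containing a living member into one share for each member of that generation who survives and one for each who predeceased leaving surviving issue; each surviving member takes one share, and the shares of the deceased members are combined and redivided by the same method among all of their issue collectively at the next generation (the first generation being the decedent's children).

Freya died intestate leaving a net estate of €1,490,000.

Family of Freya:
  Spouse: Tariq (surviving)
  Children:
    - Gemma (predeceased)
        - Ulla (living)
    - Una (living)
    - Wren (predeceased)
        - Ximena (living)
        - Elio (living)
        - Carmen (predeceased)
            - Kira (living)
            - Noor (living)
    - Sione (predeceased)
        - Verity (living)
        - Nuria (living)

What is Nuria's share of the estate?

Nuria receives €120,000.

Tariq first takes €50,000, leaving a balance of €1,440,000. Tariq then takes one-third of the balance (€480,000), for a total of €530,000. The remaining €960,000 passes to the descendants.
The descendants' portion (€960,000) is divided at the children's generation into 4 shares of €240,000. Una takes €240,000. The 3 shares of the deceased (Gemma, Wren, and Sione) are combined into a pool of €720,000.
That pool (€720,000) is divided at the grandchildren's generation into 6 shares of €120,000. Ulla, Ximena, Elio, Verity, and Nuria each take €120,000. The remaining share for the deceased Carmen (€120,000) is carried to the next generation.
That pool (€120,000) is divided at the great-grandchildren's generation equally among Kira and Noor: €60,000 each.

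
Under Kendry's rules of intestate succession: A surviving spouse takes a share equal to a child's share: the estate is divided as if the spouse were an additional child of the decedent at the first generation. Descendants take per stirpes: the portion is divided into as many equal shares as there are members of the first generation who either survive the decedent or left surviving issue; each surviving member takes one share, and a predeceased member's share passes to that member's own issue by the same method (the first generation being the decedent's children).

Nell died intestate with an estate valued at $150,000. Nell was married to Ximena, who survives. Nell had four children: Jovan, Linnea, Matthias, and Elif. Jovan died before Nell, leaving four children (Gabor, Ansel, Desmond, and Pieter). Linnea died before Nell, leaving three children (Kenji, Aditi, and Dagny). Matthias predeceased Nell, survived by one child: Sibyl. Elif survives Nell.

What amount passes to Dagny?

Dagny receives $10,000.

The spouse counts as an additional share at the children's level, so there are 5 primary shares of $30,000. Ximena takes one such share ($30,000).
The children's combined portion ($120,000) is divided into 4 shares of $30,000: Elif takes $30,000; Jovan's $30,000 share passes to Jovan's issue; Linnea's $30,000 share passes to Linnea's issue; Matthias's $30,000 share passes to Matthias's issue.
Jovan's share ($30,000) is divided into 4 shares of $7,500: Gabor, Ansel, Desmond, and Pieter each take $7,500.
Linnea's share ($30,000) is divided into 3 shares of $10,000: Kenji, Aditi, and Dagny each take $10,000.
Matthias's share ($30,000) passes entirely to Sibyl.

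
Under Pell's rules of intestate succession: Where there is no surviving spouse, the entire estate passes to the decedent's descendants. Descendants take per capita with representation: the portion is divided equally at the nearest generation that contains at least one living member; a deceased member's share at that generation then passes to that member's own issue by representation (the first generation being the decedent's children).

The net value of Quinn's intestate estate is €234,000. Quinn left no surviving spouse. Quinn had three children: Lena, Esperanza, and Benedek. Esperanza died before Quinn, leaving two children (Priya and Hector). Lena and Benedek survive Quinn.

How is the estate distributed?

Lena: €78,000; Priya: €39,000; Hector: €39,000; Benedek: €78,000

The entire €234,000 passes to the descendants.
That amount (€234,000) is divided into 3 shares of €78,000: Lena and Benedek each take €78,000; Esperanza's €78,000 share passes to Esperanza's issue.
Esperanza's share (€78,000) is divided into 2 shares of €39,000: Priya and Hector each take €39,000.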